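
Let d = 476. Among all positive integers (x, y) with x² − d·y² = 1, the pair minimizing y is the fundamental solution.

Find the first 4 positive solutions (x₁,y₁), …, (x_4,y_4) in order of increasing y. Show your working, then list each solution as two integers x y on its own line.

√476 = [21; 1,4,2,10,2,4,1,42, …], period ℓ=8 (even) → k=7
a_0=21:  p_0=21·1+0=21,  q_0=21·0+1=1
a_1=1:  p_1=1·21+1=22,  q_1=1·1+0=1
a_2=4:  p_2=4·22+21=109,  q_2=4·1+1=5
a_3=2:  p_3=2·109+22=240,  q_3=2·5+1=11
a_4=10:  p_4=10·240+109=2509,  q_4=10·11+5=115
a_5=2:  p_5=2·2509+240=5258,  q_5=2·115+11=241
a_6=4:  p_6=4·5258+2509=23541,  q_6=4·241+115=1079
a_7=1:  p_7=1·23541+5258=28799,  q_7=1·1079+241=1320
(x₁, y₁) = (28799, 1320);  28799² − 476·1320² = 1 ✓
(28799+1320√476)^2 = 1658764801 + 76029360√476
(28799+1320√476)^3 = 95541534979199 + 4379139075960√476
(28799+1320√476)^4 = 5503001330073139201 + 252229652421114720√476

28799 1320
1658764801 76029360
95541534979199 4379139075960
5503001330073139201 252229652421114720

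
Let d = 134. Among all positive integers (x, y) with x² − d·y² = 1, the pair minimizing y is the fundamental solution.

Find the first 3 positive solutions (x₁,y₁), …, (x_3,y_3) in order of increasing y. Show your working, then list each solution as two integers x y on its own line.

d=134: √d = [11; 1,1,2,1,3,…,1,1,22] (ℓ=14, even), read p_13/q_13
a_0=11:  p_0=11·1+0=11,  q_0=11·0+1=1
…
a_2=1:  p_2=1·12+11=23,  q_2=1·1+1=2
…
a_5=3:  p_5=3·81+58=301,  q_5=3·7+5=26
a_6=1:  p_6=1·301+81=382,  q_6=1·26+7=33
…
a_8=1:  p_8=1·4121+382=4503,  q_8=1·356+33=389
a_9=3:  p_9=3·4503+4121=17630,  q_9=3·389+356=1523
…
a_11=2:  p_11=2·22133+17630=61896,  q_11=2·1912+1523=5347
a_12=1:  p_12=1·61896+22133=84029,  q_12=1·5347+1912=7259
a_13=1:  p_13=1·84029+61896=145925,  q_13=1·7259+5347=12606
fundamental: x₁=145925, y₁=12606  (since 21294105625 − 134·158911236 = 1)
(x_2, y_2) = (145925·145925 + 134·12606·12606, 145925·12606 + 12606·145925) = (42588211249, 3679061100)
(x_3, y_3) = (145925·42588211249 + 134·12606·3679061100, 145925·3679061100 + 12606·42588211249) = (12429369452874725, 1073733982022394)

145925 12606
42588211249 3679061100
12429369452874725 1073733982022394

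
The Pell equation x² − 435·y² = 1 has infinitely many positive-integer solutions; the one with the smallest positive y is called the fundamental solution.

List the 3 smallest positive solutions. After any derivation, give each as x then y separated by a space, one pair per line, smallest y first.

√435 = [20; 1,5,1,40, …], period ℓ=4 (even) → k=3
i=0: a=20 ⇒ p=20, q=1
…
i=2: a=5 ⇒ p=125, q=6
i=3: a=1 ⇒ p=146, q=7
(x₁, y₁) = (146, 7);  146² − 435·7² = 1 ✓
n=2: (146,7)∘(146,7) = (146·146+435·7·7, 146·7+7·146) = (42631,2044)
n=3: (42631,2044)∘(146,7) = (146·42631+435·7·2044, 146·2044+7·42631) = (12448106,596841)

146 7
42631 2044
12448106 596841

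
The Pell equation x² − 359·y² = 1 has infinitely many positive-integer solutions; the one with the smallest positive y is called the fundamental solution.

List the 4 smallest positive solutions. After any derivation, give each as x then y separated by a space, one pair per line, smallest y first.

360 19
259199 13680
186622920 9849581
134368243201 7091684640

√359 → a₀=18, period (1,17,1,36); ℓ=4 even so k=3
i=0: a=18 ⇒ p=18, q=1
i=1: a=1 ⇒ p=19, q=1
i=2: a=17 ⇒ p=341, q=18
i=3: a=1 ⇒ p=360, q=19
→ (360, 19).  Check: 360²=129600, 359·19²=129599, difference 1.
(360+19√359)^2 = 259199 + 13680√359
(360+19√359)^3 = 186622920 + 9849581√359
(360+19√359)^4 = 134368243201 + 7091684640√359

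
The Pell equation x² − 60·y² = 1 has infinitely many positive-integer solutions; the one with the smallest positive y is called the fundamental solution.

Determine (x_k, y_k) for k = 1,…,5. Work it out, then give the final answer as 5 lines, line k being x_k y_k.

[7; 1,2,1,14] for √60; ℓ=4 ⇒ convergent index 3
a_0=7:  p_0=7·1+0=7,  q_0=7·0+1=1
a_1=1:  p_1=1·7+1=8,  q_1=1·1+0=1
a_2=2:  p_2=2·8+7=23,  q_2=2·1+1=3
a_3=1:  p_3=1·23+8=31,  q_3=1·3+1=4
fundamental: x₁=31, y₁=4  (since 961 − 60·16 = 1)
(31+4√60)^2 = 1921 + 248√60
(31+4√60)^3 = 119071 + 15372√60
(31+4√60)^4 = 7380481 + 952816√60
(31+4√60)^5 = 457470751 + 59059220√60

31 4
1921 248
119071 15372
7380481 952816
457470751 59059220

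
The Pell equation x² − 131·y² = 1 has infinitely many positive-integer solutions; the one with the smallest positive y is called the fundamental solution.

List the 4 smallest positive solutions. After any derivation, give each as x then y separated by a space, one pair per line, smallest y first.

10610 927
225144199 19670940
4777559892170 417417345873
101379820686703201 8857596059754120

d=131: √d = [11; 2,4,11,4,2,22] (ℓ=6, even), read p_5/q_5
step 0: (11, 1)  from 11·(1,0) + (0,1)
step 1: (23, 2)  from 2·(11,1) + (1,0)
…
step 3: (1156, 101)  from 11·(103,9) + (23,2)
step 4: (4727, 413)  from 4·(1156,101) + (103,9)
step 5: (10610, 927)  from 2·(4727,413) + (1156,101)
→ (10610, 927).  Check: 10610²=112572100, 131·927²=112572099, difference 1.
(x_2, y_2) = (10610·10610 + 131·927·927, 10610·927 + 927·10610) = (225144199, 19670940)
(x_3, y_3) = (10610·225144199 + 131·927·19670940, 10610·19670940 + 927·225144199) = (4777559892170, 417417345873)
(x_4, y_4) = (10610·4777559892170 + 131·927·417417345873, 10610·417417345873 + 927·4777559892170) = (101379820686703201, 8857596059754120)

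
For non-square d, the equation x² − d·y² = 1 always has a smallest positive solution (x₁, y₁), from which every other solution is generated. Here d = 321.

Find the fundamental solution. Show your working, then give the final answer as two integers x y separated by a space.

215 12

√321 → a₀=17, period (1,10,1,34); ℓ=4 even so k=3
a_0=17:  p_0=17·1+0=17,  q_0=17·0+1=1
…
a_2=10:  p_2=10·18+17=197,  q_2=10·1+1=11
a_3=1:  p_3=1·197+18=215,  q_3=1·11+1=12
fundamental: x₁=215, y₁=12  (since 46225 − 321·144 = 1)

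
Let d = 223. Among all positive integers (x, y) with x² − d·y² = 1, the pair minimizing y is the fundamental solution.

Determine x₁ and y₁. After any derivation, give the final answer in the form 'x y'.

224 15

√223 = [14; 1,13,1,28, …], period ℓ=4 (even) → k=3
k=0  a_k=14  p_k/q_k = 14/1
…
k=2  a_k=13  p_k/q_k = 209/14
k=3  a_k=1  p_k/q_k = 224/15
→ (224, 15).  Check: 224²=50176, 223·15²=50175, difference 1.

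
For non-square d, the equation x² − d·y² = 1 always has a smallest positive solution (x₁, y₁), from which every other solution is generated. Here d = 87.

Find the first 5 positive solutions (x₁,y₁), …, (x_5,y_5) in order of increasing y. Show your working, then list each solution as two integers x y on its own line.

√87 → a₀=9, period (3,18); ℓ=2 even so k=1
k=0  a_k=9  p_k/q_k = 9/1
k=1  a_k=3  p_k/q_k = 28/3
fundamental: x₁=28, y₁=3  (since 784 − 87·9 = 1)
n=2: (28,3)∘(28,3) = (28·28+87·3·3, 28·3+3·28) = (1567,168)
n=3: (1567,168)∘(28,3) = (28·1567+87·3·168, 28·168+3·1567) = (87724,9405)
n=4: (87724,9405)∘(28,3) = (28·87724+87·3·9405, 28·9405+3·87724) = (4910977,526512)
n=5: (4910977,526512)∘(28,3) = (28·4910977+87·3·526512, 28·526512+3·4910977) = (274926988,29475267)

28 3
1567 168
87724 9405
4910977 526512
274926988 29475267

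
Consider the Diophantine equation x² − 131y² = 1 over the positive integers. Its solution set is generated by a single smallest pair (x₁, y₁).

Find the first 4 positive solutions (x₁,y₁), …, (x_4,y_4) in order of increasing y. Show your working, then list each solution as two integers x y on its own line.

√131 = [11; 2,4,11,4,2,22, …], period ℓ=6 (even) → k=5
i=0: a=11 ⇒ p=11, q=1
i=1: a=2 ⇒ p=23, q=2
…
i=3: a=11 ⇒ p=1156, q=101
i=4: a=4 ⇒ p=4727, q=413
i=5: a=2 ⇒ p=10610, q=927
→ (10610, 927).  Check: 10610²=112572100, 131·927²=112572099, difference 1.
k=2:  x_2 = 10610·10610+131·927·927 = 225144199,  y_2 = 10610·927+927·10610 = 19670940
k=3:  x_3 = 10610·225144199+131·927·19670940 = 4777559892170,  y_3 = 10610·19670940+927·225144199 = 417417345873
k=4:  x_4 = 10610·4777559892170+131·927·417417345873 = 101379820686703201,  y_4 = 10610·417417345873+927·4777559892170 = 8857596059754120

10610 927
225144199 19670940
4777559892170 417417345873
101379820686703201 8857596059754120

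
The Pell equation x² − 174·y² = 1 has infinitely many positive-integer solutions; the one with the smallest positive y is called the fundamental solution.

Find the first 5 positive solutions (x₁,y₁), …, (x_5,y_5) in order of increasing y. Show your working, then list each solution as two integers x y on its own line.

√174 → a₀=13, period (5,4,5,26); ℓ=4 even so k=3
k=0  a_k=13  p_k/q_k = 13/1
…
k=2  a_k=4  p_k/q_k = 277/21
k=3  a_k=5  p_k/q_k = 1451/110
fundamental: x₁=1451, y₁=110  (since 2105401 − 174·12100 = 1)
k=2:  x_2 = 1451·1451+174·110·110 = 4210801,  y_2 = 1451·110+110·1451 = 319220
k=3:  x_3 = 1451·4210801+174·110·319220 = 12219743051,  y_3 = 1451·319220+110·4210801 = 926376330
k=4:  x_4 = 1451·12219743051+174·110·926376330 = 35461690123201,  y_4 = 1451·926376330+110·12219743051 = 2688343790440
k=5:  x_5 = 1451·35461690123201+174·110·2688343790440 = 102909812517786251,  y_5 = 1451·2688343790440+110·35461690123201 = 7801572753480550

1451 110
4210801 319220
12219743051 926376330
35461690123201 2688343790440
102909812517786251 7801572753480550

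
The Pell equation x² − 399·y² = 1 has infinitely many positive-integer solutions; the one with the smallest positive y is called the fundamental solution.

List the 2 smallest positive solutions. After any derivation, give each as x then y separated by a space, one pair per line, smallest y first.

20 1
799 40

d=399: √d = [19; 1,38] (ℓ=2, even), read p_1/q_1
step 0: (19, 1)  from 19·(1,0) + (0,1)
step 1: (20, 1)  from 1·(19,1) + (1,0)
fundamental: x₁=20, y₁=1  (since 400 − 399·1 = 1)
k=2:  x_2 = 20·20+399·1·1 = 799,  y_2 = 20·1+1·20 = 40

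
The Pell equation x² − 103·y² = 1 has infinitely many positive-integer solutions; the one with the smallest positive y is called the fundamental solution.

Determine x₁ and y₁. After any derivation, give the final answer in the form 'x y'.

227528 22419

√103 → a₀=10, period (6,1,2,1,1,9,1,1,2,1,6,20); ℓ=12 even so k=11
a_0=10:  p_0=10·1+0=10,  q_0=10·0+1=1
…
a_2=1:  p_2=1·61+10=71,  q_2=1·6+1=7
…
a_4=1:  p_4=1·203+71=274,  q_4=1·20+7=27
…
a_8=1:  p_8=1·5044+4567=9611,  q_8=1·497+450=947
a_9=2:  p_9=2·9611+5044=24266,  q_9=2·947+497=2391
a_10=1:  p_10=1·24266+9611=33877,  q_10=1·2391+947=3338
a_11=6:  p_11=6·33877+24266=227528,  q_11=6·3338+2391=22419
fundamental: x₁=227528, y₁=22419  (since 51768990784 − 103·502611561 = 1)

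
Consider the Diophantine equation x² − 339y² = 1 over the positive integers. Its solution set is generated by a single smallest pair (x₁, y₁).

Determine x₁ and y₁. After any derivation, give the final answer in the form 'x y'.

97970 5321

[18; 2,2,2,1,17,1,2,2,2,36] for √339; ℓ=10 ⇒ convergent index 9
i=0: a=18 ⇒ p=18, q=1
i=1: a=2 ⇒ p=37, q=2
i=2: a=2 ⇒ p=92, q=5
…
i=4: a=1 ⇒ p=313, q=17
…
i=6: a=1 ⇒ p=5855, q=318
i=7: a=2 ⇒ p=17252, q=937
i=8: a=2 ⇒ p=40359, q=2192
i=9: a=2 ⇒ p=97970, q=5321
(x₁, y₁) = (97970, 5321);  97970² − 339·5321² = 1 ✓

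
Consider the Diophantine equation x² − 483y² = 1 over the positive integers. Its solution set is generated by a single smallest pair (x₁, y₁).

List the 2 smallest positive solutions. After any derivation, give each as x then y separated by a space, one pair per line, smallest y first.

22 1
967 44

√483 = [21; 1,42, …], period ℓ=2 (even) → k=1
i=0: a=21 ⇒ p=21, q=1
i=1: a=1 ⇒ p=22, q=1
fundamental: x₁=22, y₁=1  (since 484 − 483·1 = 1)
n=2: (22,1)∘(22,1) = (22·22+483·1·1, 22·1+1·22) = (967,44)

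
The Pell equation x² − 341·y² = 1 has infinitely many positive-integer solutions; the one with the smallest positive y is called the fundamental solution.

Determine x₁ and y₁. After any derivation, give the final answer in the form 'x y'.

10626551 575460

√341 = [18; 2,6,1,8,2,…,6,2,36, …], period ℓ=14 (even) → k=13
i=0: a=18 ⇒ p=18, q=1
…
i=2: a=6 ⇒ p=240, q=13
i=3: a=1 ⇒ p=277, q=15
…
i=6: a=1 ⇒ p=7645, q=414
…
i=8: a=1 ⇒ p=28124, q=1523
…
i=10: a=8 ⇒ p=641940, q=34763
…
i=12: a=6 ⇒ p=4953942, q=268271
i=13: a=2 ⇒ p=10626551, q=575460
→ (10626551, 575460).  Check: 10626551²=112923586155601, 341·575460²=112923586155600, difference 1.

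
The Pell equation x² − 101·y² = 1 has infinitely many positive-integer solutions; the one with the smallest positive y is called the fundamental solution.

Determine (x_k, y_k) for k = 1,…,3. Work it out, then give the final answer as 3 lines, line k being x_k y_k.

201 20
80801 8040
32481801 3232060

[10; 20] for √101; ℓ=1 ⇒ convergent index 1
i=0: a=10 ⇒ p=10, q=1
i=1: a=20 ⇒ p=201, q=20
→ (201, 20).  Check: 201²=40401, 101·20²=40400, difference 1.
k=2:  x_2 = 201·201+101·20·20 = 80801,  y_2 = 201·20+20·201 = 8040
k=3:  x_3 = 201·80801+101·20·8040 = 32481801,  y_3 = 201·8040+20·80801 = 3232060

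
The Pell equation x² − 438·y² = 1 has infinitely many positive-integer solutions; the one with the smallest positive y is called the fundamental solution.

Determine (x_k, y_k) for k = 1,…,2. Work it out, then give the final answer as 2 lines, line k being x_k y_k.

[20; 1,12,1,40] for √438; ℓ=4 ⇒ convergent index 3
k=0  a_k=20  p_k/q_k = 20/1
k=1  a_k=1  p_k/q_k = 21/1
k=2  a_k=12  p_k/q_k = 272/13
k=3  a_k=1  p_k/q_k = 293/14
(x₁, y₁) = (293, 14);  293² − 438·14² = 1 ✓
k=2:  x_2 = 293·293+438·14·14 = 171697,  y_2 = 293·14+14·293 = 8204

293 14
171697 8204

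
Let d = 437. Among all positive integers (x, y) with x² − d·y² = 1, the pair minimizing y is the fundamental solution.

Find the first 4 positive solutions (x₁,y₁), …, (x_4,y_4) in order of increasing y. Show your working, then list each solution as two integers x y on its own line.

d=437: √d = [20; 1,9,2,9,1,40] (ℓ=6, even), read p_5/q_5
a_0=20:  p_0=20·1+0=20,  q_0=20·0+1=1
a_1=1:  p_1=1·20+1=21,  q_1=1·1+0=1
a_2=9:  p_2=9·21+20=209,  q_2=9·1+1=10
a_3=2:  p_3=2·209+21=439,  q_3=2·10+1=21
a_4=9:  p_4=9·439+209=4160,  q_4=9·21+10=199
a_5=1:  p_5=1·4160+439=4599,  q_5=1·199+21=220
→ (4599, 220).  Check: 4599²=21150801, 437·220²=21150800, difference 1.
(x_2, y_2) = (4599·4599 + 437·220·220, 4599·220 + 220·4599) = (42301601, 2023560)
(x_3, y_3) = (4599·42301601 + 437·220·2023560, 4599·2023560 + 220·42301601) = (389090121399, 18612704660)
(x_4, y_4) = (4599·389090121399 + 437·220·18612704660, 4599·18612704660 + 220·389090121399) = (3578850894326401, 171199655439120)

4599 220
42301601 2023560
389090121399 18612704660
3578850894326401 171199655439120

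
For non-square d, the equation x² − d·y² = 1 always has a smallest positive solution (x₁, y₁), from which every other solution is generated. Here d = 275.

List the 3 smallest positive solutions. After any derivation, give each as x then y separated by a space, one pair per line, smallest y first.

199 12
79201 4776
31521799 1900836

√275 = [16; 1,1,2,1,1,32, …], period ℓ=6 (even) → k=5
i=0: a=16 ⇒ p=16, q=1
i=1: a=1 ⇒ p=17, q=1
i=2: a=1 ⇒ p=33, q=2
i=3: a=2 ⇒ p=83, q=5
i=4: a=1 ⇒ p=116, q=7
i=5: a=1 ⇒ p=199, q=12
(x₁, y₁) = (199, 12);  199² − 275·12² = 1 ✓
(x_2, y_2) = (199·199 + 275·12·12, 199·12 + 12·199) = (79201, 4776)
(x_3, y_3) = (199·79201 + 275·12·4776, 199·4776 + 12·79201) = (31521799, 1900836)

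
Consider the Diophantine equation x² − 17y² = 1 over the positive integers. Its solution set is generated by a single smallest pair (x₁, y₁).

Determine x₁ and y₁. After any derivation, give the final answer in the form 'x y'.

[4; 8] for √17; ℓ=1 ⇒ convergent index 1
a_0=4:  p_0=4·1+0=4,  q_0=4·0+1=1
a_1=8:  p_1=8·4+1=33,  q_1=8·1+0=8
(x₁, y₁) = (33, 8);  33² − 17·8² = 1 ✓

33 8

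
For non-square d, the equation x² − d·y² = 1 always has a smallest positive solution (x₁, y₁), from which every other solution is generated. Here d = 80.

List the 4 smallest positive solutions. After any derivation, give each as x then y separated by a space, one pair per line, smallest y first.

√80 → a₀=8, period (1,16); ℓ=2 even so k=1
a_0=8:  p_0=8·1+0=8,  q_0=8·0+1=1
a_1=1:  p_1=1·8+1=9,  q_1=1·1+0=1
→ (9, 1).  Check: 9²=81, 80·1²=80, difference 1.
(x_2, y_2) = (9·9 + 80·1·1, 9·1 + 1·9) = (161, 18)
(x_3, y_3) = (9·161 + 80·1·18, 9·18 + 1·161) = (2889, 323)
(x_4, y_4) = (9·2889 + 80·1·323, 9·323 + 1·2889) = (51841, 5796)

9 1
161 18
2889 323
51841 5796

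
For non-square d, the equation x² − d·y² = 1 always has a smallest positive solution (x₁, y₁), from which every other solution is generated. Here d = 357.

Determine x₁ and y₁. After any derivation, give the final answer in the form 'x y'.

3401 180

[18; 1,8,2,8,1,36] for √357; ℓ=6 ⇒ convergent index 5
step 0: (18, 1)  from 18·(1,0) + (0,1)
step 1: (19, 1)  from 1·(18,1) + (1,0)
step 2: (170, 9)  from 8·(19,1) + (18,1)
step 3: (359, 19)  from 2·(170,9) + (19,1)
step 4: (3042, 161)  from 8·(359,19) + (170,9)
step 5: (3401, 180)  from 1·(3042,161) + (359,19)
fundamental: x₁=3401, y₁=180  (since 11566801 − 357·32400 = 1)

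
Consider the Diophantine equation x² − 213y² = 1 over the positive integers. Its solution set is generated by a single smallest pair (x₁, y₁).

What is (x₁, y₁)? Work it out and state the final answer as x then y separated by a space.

194399 13320

√213 = [14; 1,1,2,6,1,8,1,6,2,1,1,28, …], period ℓ=12 (even) → k=11
a_0=14:  p_0=14·1+0=14,  q_0=14·0+1=1
…
a_3=2:  p_3=2·29+15=73,  q_3=2·2+1=5
…
a_7=1:  p_7=1·4787+540=5327,  q_7=1·328+37=365
…
a_9=2:  p_9=2·36749+5327=78825,  q_9=2·2518+365=5401
a_10=1:  p_10=1·78825+36749=115574,  q_10=1·5401+2518=7919
a_11=1:  p_11=1·115574+78825=194399,  q_11=1·7919+5401=13320
fundamental: x₁=194399, y₁=13320  (since 37790971201 − 213·177422400 = 1)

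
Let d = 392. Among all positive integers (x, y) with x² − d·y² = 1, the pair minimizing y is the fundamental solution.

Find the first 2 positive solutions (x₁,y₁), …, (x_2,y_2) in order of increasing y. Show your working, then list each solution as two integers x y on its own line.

99 5
19601 990

[19; 1,3,1,38] for √392; ℓ=4 ⇒ convergent index 3
k=0  a_k=19  p_k/q_k = 19/1
k=1  a_k=1  p_k/q_k = 20/1
k=2  a_k=3  p_k/q_k = 79/4
k=3  a_k=1  p_k/q_k = 99/5
(x₁, y₁) = (99, 5);  99² − 392·5² = 1 ✓
k=2:  x_2 = 99·99+392·5·5 = 19601,  y_2 = 99·5+5·99 = 990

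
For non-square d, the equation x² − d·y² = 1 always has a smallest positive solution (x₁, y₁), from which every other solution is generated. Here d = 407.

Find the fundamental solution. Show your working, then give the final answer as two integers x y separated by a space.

√407 → a₀=20, period (5,1,2,1,5,40); ℓ=6 even so k=5
i=0: a=20 ⇒ p=20, q=1
…
i=2: a=1 ⇒ p=121, q=6
i=3: a=2 ⇒ p=343, q=17
i=4: a=1 ⇒ p=464, q=23
i=5: a=5 ⇒ p=2663, q=132
fundamental: x₁=2663, y₁=132  (since 7091569 − 407·17424 = 1)

2663 132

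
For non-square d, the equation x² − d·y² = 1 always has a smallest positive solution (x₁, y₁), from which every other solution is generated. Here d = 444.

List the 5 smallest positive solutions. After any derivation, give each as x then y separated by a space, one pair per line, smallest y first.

295 14
174049 8260
102688615 4873386
60586108801 2875289480
35745701503975 1696415919814

√444 → a₀=21, period (14,42); ℓ=2 even so k=1
k=0  a_k=21  p_k/q_k = 21/1
k=1  a_k=14  p_k/q_k = 295/14
→ (295, 14).  Check: 295²=87025, 444·14²=87024, difference 1.
(295+14√444)^2 = 174049 + 8260√444
(295+14√444)^3 = 102688615 + 4873386√444
(295+14√444)^4 = 60586108801 + 2875289480√444
(295+14√444)^5 = 35745701503975 + 1696415919814√444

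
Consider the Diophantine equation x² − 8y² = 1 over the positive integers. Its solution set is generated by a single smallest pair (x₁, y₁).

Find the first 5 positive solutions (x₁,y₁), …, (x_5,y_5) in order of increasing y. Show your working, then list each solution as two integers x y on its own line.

√8 → a₀=2, period (1,4); ℓ=2 even so k=1
step 0: (2, 1)  from 2·(1,0) + (0,1)
step 1: (3, 1)  from 1·(2,1) + (1,0)
fundamental: x₁=3, y₁=1  (since 9 − 8·1 = 1)
n=2: (3,1)∘(3,1) = (3·3+8·1·1, 3·1+1·3) = (17,6)
n=3: (17,6)∘(3,1) = (3·17+8·1·6, 3·6+1·17) = (99,35)
n=4: (99,35)∘(3,1) = (3·99+8·1·35, 3·35+1·99) = (577,204)
n=5: (577,204)∘(3,1) = (3·577+8·1·204, 3·204+1·577) = (3363,1189)

3 1
17 6
99 35
577 204
3363 1189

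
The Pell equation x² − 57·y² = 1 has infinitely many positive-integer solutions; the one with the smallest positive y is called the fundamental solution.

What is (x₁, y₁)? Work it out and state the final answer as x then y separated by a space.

151 20

d=57: √d = [7; 1,1,4,1,1,14] (ℓ=6, even), read p_5/q_5
i=0: a=7 ⇒ p=7, q=1
i=1: a=1 ⇒ p=8, q=1
…
i=3: a=4 ⇒ p=68, q=9
i=4: a=1 ⇒ p=83, q=11
i=5: a=1 ⇒ p=151, q=20
→ (151, 20).  Check: 151²=22801, 57·20²=22800, difference 1.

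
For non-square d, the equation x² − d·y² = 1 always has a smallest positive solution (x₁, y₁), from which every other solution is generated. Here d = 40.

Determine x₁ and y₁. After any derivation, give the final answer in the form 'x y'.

19 3

√40 = [6; 3,12, …], period ℓ=2 (even) → k=1
k=0  a_k=6  p_k/q_k = 6/1
k=1  a_k=3  p_k/q_k = 19/3
fundamental: x₁=19, y₁=3  (since 361 − 40·9 = 1)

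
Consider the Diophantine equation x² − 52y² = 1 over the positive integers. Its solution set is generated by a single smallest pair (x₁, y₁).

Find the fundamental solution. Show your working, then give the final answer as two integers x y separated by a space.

√52 = [7; 4,1,2,1,4,14, …], period ℓ=6 (even) → k=5
step 0: (7, 1)  from 7·(1,0) + (0,1)
…
step 4: (137, 19)  from 1·(101,14) + (36,5)
step 5: (649, 90)  from 4·(137,19) + (101,14)
(x₁, y₁) = (649, 90);  649² − 52·90² = 1 ✓

649 90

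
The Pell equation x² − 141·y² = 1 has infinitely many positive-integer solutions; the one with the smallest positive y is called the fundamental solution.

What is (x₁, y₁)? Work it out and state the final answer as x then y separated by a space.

d=141: √d = [11; 1,6,1,22] (ℓ=4, even), read p_3/q_3
k=0  a_k=11  p_k/q_k = 11/1
k=1  a_k=1  p_k/q_k = 12/1
k=2  a_k=6  p_k/q_k = 83/7
k=3  a_k=1  p_k/q_k = 95/8
→ (95, 8).  Check: 95²=9025, 141·8²=9024, difference 1.

95 8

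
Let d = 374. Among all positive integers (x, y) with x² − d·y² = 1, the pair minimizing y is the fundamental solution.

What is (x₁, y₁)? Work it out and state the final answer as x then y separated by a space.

3365 174

√374 → a₀=19, period (2,1,18,1,2,38); ℓ=6 even so k=5
k=0  a_k=19  p_k/q_k = 19/1
…
k=2  a_k=1  p_k/q_k = 58/3
k=3  a_k=18  p_k/q_k = 1083/56
k=4  a_k=1  p_k/q_k = 1141/59
k=5  a_k=2  p_k/q_k = 3365/174
fundamental: x₁=3365, y₁=174  (since 11323225 − 374·30276 = 1)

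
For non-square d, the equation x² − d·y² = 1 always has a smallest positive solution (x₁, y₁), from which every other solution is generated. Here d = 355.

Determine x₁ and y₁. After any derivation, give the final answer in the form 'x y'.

954809 50676

√355 = [18; 1,5,3,3,1,6,1,3,3,5,1,36, …], period ℓ=12 (even) → k=11
k=0  a_k=18  p_k/q_k = 18/1
…
k=2  a_k=5  p_k/q_k = 113/6
k=3  a_k=3  p_k/q_k = 358/19
…
k=6  a_k=6  p_k/q_k = 10457/555
…
k=10  a_k=5  p_k/q_k = 803418/42641
k=11  a_k=1  p_k/q_k = 954809/50676
fundamental: x₁=954809, y₁=50676  (since 911660226481 − 355·2568056976 = 1)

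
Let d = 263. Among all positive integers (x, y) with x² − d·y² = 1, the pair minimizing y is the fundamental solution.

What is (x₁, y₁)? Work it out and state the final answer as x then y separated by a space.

√263 = [16; 4,1,1,1,1,15,1,1,1,1,4,32, …], period ℓ=12 (even) → k=11
k=0  a_k=16  p_k/q_k = 16/1
k=1  a_k=4  p_k/q_k = 65/4
…
k=3  a_k=1  p_k/q_k = 146/9
…
k=8  a_k=1  p_k/q_k = 12017/741
k=9  a_k=1  p_k/q_k = 18212/1123
k=10  a_k=1  p_k/q_k = 30229/1864
k=11  a_k=4  p_k/q_k = 139128/8579
→ (139128, 8579).  Check: 139128²=19356600384, 263·8579²=19356600383, difference 1.

139128 8579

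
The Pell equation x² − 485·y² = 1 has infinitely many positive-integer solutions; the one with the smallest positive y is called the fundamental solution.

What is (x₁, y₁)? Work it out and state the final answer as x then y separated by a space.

969 44

√485 → a₀=22, period (44); ℓ=1 odd so k=1
a_0=22:  p_0=22·1+0=22,  q_0=22·0+1=1
a_1=44:  p_1=44·22+1=969,  q_1=44·1+0=44
→ (969, 44).  Check: 969²=938961, 485·44²=938960, difference 1.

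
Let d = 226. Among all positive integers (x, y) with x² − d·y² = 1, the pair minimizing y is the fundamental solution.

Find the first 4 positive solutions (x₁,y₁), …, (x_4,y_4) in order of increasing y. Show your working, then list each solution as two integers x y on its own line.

d=226: √d = [15; 30] (ℓ=1, odd), read p_1/q_1
k=0  a_k=15  p_k/q_k = 15/1
k=1  a_k=30  p_k/q_k = 451/30
fundamental: x₁=451, y₁=30  (since 203401 − 226·900 = 1)
(x_2, y_2) = (451·451 + 226·30·30, 451·30 + 30·451) = (406801, 27060)
(x_3, y_3) = (451·406801 + 226·30·27060, 451·27060 + 30·406801) = (366934051, 24408090)
(x_4, y_4) = (451·366934051 + 226·30·24408090, 451·24408090 + 30·366934051) = (330974107201, 22016070120)

451 30
406801 27060
366934051 24408090
330974107201 22016070120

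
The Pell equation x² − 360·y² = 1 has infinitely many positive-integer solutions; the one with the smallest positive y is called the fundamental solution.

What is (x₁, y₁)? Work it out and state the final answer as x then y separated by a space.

√360 = [18; 1,36, …], period ℓ=2 (even) → k=1
step 0: (18, 1)  from 18·(1,0) + (0,1)
step 1: (19, 1)  from 1·(18,1) + (1,0)
(x₁, y₁) = (19, 1);  19² − 360·1² = 1 ✓

19 1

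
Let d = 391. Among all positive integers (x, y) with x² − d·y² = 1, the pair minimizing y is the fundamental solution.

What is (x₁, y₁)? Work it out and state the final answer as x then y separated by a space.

7338680 371133

[19; 1,3,2,2,1,…,3,1,38] for √391; ℓ=16 ⇒ convergent index 15
step 0: (19, 1)  from 19·(1,0) + (0,1)
…
step 6: (1048, 53)  from 1·(613,31) + (435,22)
step 7: (2709, 137)  from 2·(1048,53) + (613,31)
…
step 12: (696292, 35213)  from 2·(268013,13554) + (160266,8105)
step 13: (1660597, 83980)  from 2·(696292,35213) + (268013,13554)
step 14: (5678083, 287153)  from 3·(1660597,83980) + (696292,35213)
step 15: (7338680, 371133)  from 1·(5678083,287153) + (1660597,83980)
→ (7338680, 371133).  Check: 7338680²=53856224142400, 391·371133²=53856224142399, difference 1.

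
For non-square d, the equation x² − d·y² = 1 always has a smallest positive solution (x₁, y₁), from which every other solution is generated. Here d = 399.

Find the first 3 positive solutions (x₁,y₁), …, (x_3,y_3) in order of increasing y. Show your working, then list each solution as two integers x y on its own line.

20 1
799 40
31940 1599

[19; 1,38] for √399; ℓ=2 ⇒ convergent index 1
k=0  a_k=19  p_k/q_k = 19/1
k=1  a_k=1  p_k/q_k = 20/1
→ (20, 1).  Check: 20²=400, 399·1²=399, difference 1.
(x_2, y_2) = (20·20 + 399·1·1, 20·1 + 1·20) = (799, 40)
(x_3, y_3) = (20·799 + 399·1·40, 20·40 + 1·799) = (31940, 1599)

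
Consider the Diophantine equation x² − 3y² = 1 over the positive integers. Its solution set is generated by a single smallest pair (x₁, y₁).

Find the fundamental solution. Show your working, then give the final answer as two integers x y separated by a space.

√3 = [1; 1,2, …], period ℓ=2 (even) → k=1
k=0  a_k=1  p_k/q_k = 1/1
k=1  a_k=1  p_k/q_k = 2/1
(x₁, y₁) = (2, 1);  2² − 3·1² = 1 ✓

2 1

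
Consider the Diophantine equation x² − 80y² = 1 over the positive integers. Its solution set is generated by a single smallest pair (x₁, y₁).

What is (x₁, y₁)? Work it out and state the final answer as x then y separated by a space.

[8; 1,16] for √80; ℓ=2 ⇒ convergent index 1
i=0: a=8 ⇒ p=8, q=1
i=1: a=1 ⇒ p=9, q=1
fundamental: x₁=9, y₁=1  (since 81 − 80·1 = 1)

9 1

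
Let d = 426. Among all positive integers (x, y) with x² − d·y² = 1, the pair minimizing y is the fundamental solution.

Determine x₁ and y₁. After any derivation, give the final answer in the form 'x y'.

√426 = [20; 1,1,1,3,2,6,2,3,1,1,1,40, …], period ℓ=12 (even) → k=11
step 0: (20, 1)  from 20·(1,0) + (0,1)
step 1: (21, 1)  from 1·(20,1) + (1,0)
…
step 3: (62, 3)  from 1·(41,2) + (21,1)
step 4: (227, 11)  from 3·(62,3) + (41,2)
step 5: (516, 25)  from 2·(227,11) + (62,3)
step 6: (3323, 161)  from 6·(516,25) + (227,11)
…
step 9: (31971, 1549)  from 1·(24809,1202) + (7162,347)
step 10: (56780, 2751)  from 1·(31971,1549) + (24809,1202)
step 11: (88751, 4300)  from 1·(56780,2751) + (31971,1549)
(x₁, y₁) = (88751, 4300);  88751² − 426·4300² = 1 ✓

88751 4300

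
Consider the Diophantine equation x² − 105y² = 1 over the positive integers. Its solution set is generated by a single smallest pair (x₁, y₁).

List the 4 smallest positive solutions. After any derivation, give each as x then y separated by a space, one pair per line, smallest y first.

√105 = [10; 4,20, …], period ℓ=2 (even) → k=1
i=0: a=10 ⇒ p=10, q=1
i=1: a=4 ⇒ p=41, q=4
→ (41, 4).  Check: 41²=1681, 105·4²=1680, difference 1.
k=2:  x_2 = 41·41+105·4·4 = 3361,  y_2 = 41·4+4·41 = 328
k=3:  x_3 = 41·3361+105·4·328 = 275561,  y_3 = 41·328+4·3361 = 26892
k=4:  x_4 = 41·275561+105·4·26892 = 22592641,  y_4 = 41·26892+4·275561 = 2204816

41 4
3361 328
275561 26892
22592641 2204816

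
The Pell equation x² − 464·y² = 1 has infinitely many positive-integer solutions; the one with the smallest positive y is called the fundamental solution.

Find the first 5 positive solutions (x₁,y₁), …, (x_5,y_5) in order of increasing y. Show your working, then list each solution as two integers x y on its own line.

9801 455
192119201 8918910
3765920568201 174828473365
73819574785756801 3426987725981820
1447011301184484245001 67175813229867162275

√464 → a₀=21, period (1,1,5,1,1,1,5,1,1,42); ℓ=10 even so k=9
a_0=21:  p_0=21·1+0=21,  q_0=21·0+1=1
a_1=1:  p_1=1·21+1=22,  q_1=1·1+0=1
…
a_3=5:  p_3=5·43+22=237,  q_3=5·2+1=11
a_4=1:  p_4=1·237+43=280,  q_4=1·11+2=13
a_5=1:  p_5=1·280+237=517,  q_5=1·13+11=24
a_6=1:  p_6=1·517+280=797,  q_6=1·24+13=37
a_7=5:  p_7=5·797+517=4502,  q_7=5·37+24=209
a_8=1:  p_8=1·4502+797=5299,  q_8=1·209+37=246
a_9=1:  p_9=1·5299+4502=9801,  q_9=1·246+209=455
fundamental: x₁=9801, y₁=455  (since 96059601 − 464·207025 = 1)
k=2:  x_2 = 9801·9801+464·455·455 = 192119201,  y_2 = 9801·455+455·9801 = 8918910
k=3:  x_3 = 9801·192119201+464·455·8918910 = 3765920568201,  y_3 = 9801·8918910+455·192119201 = 174828473365
k=4:  x_4 = 9801·3765920568201+464·455·174828473365 = 73819574785756801,  y_4 = 9801·174828473365+455·3765920568201 = 3426987725981820
k=5:  x_5 = 9801·73819574785756801+464·455·3426987725981820 = 1447011301184484245001,  y_5 = 9801·3426987725981820+455·73819574785756801 = 67175813229867162275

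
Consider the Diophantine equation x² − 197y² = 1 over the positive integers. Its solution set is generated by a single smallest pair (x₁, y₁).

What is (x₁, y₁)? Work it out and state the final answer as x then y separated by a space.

393 28

d=197: √d = [14; 28] (ℓ=1, odd), read p_1/q_1
k=0  a_k=14  p_k/q_k = 14/1
k=1  a_k=28  p_k/q_k = 393/28
fundamental: x₁=393, y₁=28  (since 154449 − 197·784 = 1)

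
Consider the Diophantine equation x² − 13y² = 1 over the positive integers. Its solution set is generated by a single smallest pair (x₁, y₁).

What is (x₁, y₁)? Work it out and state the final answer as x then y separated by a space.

649 180

√13 = [3; 1,1,1,1,6, …], period ℓ=5 (odd) → k=9
i=0: a=3 ⇒ p=3, q=1
i=1: a=1 ⇒ p=4, q=1
i=2: a=1 ⇒ p=7, q=2
i=3: a=1 ⇒ p=11, q=3
…
i=5: a=6 ⇒ p=119, q=33
i=6: a=1 ⇒ p=137, q=38
i=7: a=1 ⇒ p=256, q=71
i=8: a=1 ⇒ p=393, q=109
i=9: a=1 ⇒ p=649, q=180
(x₁, y₁) = (649, 180);  649² − 13·180² = 1 ✓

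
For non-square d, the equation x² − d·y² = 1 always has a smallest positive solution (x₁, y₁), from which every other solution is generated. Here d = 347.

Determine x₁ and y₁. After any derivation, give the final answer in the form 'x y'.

641602 34443

d=347: √d = [18; 1,1,1,2,4,…,1,1,36] (ℓ=14, even), read p_13/q_13
i=0: a=18 ⇒ p=18, q=1
i=1: a=1 ⇒ p=19, q=1
…
i=3: a=1 ⇒ p=56, q=3
i=4: a=2 ⇒ p=149, q=8
i=5: a=4 ⇒ p=652, q=35
i=6: a=1 ⇒ p=801, q=43
i=7: a=17 ⇒ p=14269, q=766
i=8: a=1 ⇒ p=15070, q=809
i=9: a=4 ⇒ p=74549, q=4002
i=10: a=2 ⇒ p=164168, q=8813
i=11: a=1 ⇒ p=238717, q=12815
i=12: a=1 ⇒ p=402885, q=21628
i=13: a=1 ⇒ p=641602, q=34443
fundamental: x₁=641602, y₁=34443  (since 411653126404 − 347·1186320249 = 1)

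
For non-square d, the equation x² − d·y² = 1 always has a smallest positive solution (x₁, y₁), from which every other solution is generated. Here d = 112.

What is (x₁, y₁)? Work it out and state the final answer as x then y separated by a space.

127 12

√112 → a₀=10, period (1,1,2,1,1,20); ℓ=6 even so k=5
step 0: (10, 1)  from 10·(1,0) + (0,1)
step 1: (11, 1)  from 1·(10,1) + (1,0)
step 2: (21, 2)  from 1·(11,1) + (10,1)
…
step 4: (74, 7)  from 1·(53,5) + (21,2)
step 5: (127, 12)  from 1·(74,7) + (53,5)
(x₁, y₁) = (127, 12);  127² − 112·12² = 1 ✓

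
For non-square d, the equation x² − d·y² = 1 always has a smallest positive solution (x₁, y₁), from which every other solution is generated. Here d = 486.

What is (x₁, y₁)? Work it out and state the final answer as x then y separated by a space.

485 22

√486 = [22; 22,44, …], period ℓ=2 (even) → k=1
step 0: (22, 1)  from 22·(1,0) + (0,1)
step 1: (485, 22)  from 22·(22,1) + (1,0)
→ (485, 22).  Check: 485²=235225, 486·22²=235224, difference 1.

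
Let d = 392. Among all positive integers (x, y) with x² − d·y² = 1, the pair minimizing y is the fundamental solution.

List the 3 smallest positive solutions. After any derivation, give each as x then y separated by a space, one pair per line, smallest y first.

99 5
19601 990
3880899 196015

[19; 1,3,1,38] for √392; ℓ=4 ⇒ convergent index 3
step 0: (19, 1)  from 19·(1,0) + (0,1)
step 1: (20, 1)  from 1·(19,1) + (1,0)
step 2: (79, 4)  from 3·(20,1) + (19,1)
step 3: (99, 5)  from 1·(79,4) + (20,1)
→ (99, 5).  Check: 99²=9801, 392·5²=9800, difference 1.
(x_2, y_2) = (99·99 + 392·5·5, 99·5 + 5·99) = (19601, 990)
(x_3, y_3) = (99·19601 + 392·5·990, 99·990 + 5·19601) = (3880899, 196015)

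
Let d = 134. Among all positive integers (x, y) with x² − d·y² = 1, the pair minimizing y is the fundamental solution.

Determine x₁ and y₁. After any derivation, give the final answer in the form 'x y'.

145925 12606

[11; 1,1,2,1,3,…,1,1,22] for √134; ℓ=14 ⇒ convergent index 13
k=0  a_k=11  p_k/q_k = 11/1
…
k=2  a_k=1  p_k/q_k = 23/2
…
k=4  a_k=1  p_k/q_k = 81/7
…
k=6  a_k=1  p_k/q_k = 382/33
k=7  a_k=10  p_k/q_k = 4121/356
k=8  a_k=1  p_k/q_k = 4503/389
k=9  a_k=3  p_k/q_k = 17630/1523
k=10  a_k=1  p_k/q_k = 22133/1912
k=11  a_k=2  p_k/q_k = 61896/5347
k=12  a_k=1  p_k/q_k = 84029/7259
k=13  a_k=1  p_k/q_k = 145925/12606
→ (145925, 12606).  Check: 145925²=21294105625, 134·12606²=21294105624, difference 1.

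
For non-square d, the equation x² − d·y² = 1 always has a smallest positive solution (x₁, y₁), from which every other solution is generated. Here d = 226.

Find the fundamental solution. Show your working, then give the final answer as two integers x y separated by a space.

451 30

[15; 30] for √226; ℓ=1 ⇒ convergent index 1
i=0: a=15 ⇒ p=15, q=1
i=1: a=30 ⇒ p=451, q=30
(x₁, y₁) = (451, 30);  451² − 226·30² = 1 ✓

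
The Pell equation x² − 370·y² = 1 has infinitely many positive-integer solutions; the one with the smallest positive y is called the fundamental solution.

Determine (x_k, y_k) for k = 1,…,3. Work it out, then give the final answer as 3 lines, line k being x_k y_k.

213859 11118
91471343761 4755368724
39123940210553539 2033956799880714

√370 → a₀=19, period (4,4,38); ℓ=3 odd so k=5
i=0: a=19 ⇒ p=19, q=1
i=1: a=4 ⇒ p=77, q=4
…
i=4: a=4 ⇒ p=50339, q=2617
i=5: a=4 ⇒ p=213859, q=11118
→ (213859, 11118).  Check: 213859²=45735671881, 370·11118²=45735671880, difference 1.
k=2:  x_2 = 213859·213859+370·11118·11118 = 91471343761,  y_2 = 213859·11118+11118·213859 = 4755368724
k=3:  x_3 = 213859·91471343761+370·11118·4755368724 = 39123940210553539,  y_3 = 213859·4755368724+11118·91471343761 = 2033956799880714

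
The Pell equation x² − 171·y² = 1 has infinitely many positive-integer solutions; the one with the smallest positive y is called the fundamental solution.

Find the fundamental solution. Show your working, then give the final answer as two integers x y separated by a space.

170 13

[13; 13,26] for √171; ℓ=2 ⇒ convergent index 1
step 0: (13, 1)  from 13·(1,0) + (0,1)
step 1: (170, 13)  from 13·(13,1) + (1,0)
→ (170, 13).  Check: 170²=28900, 171·13²=28899, difference 1.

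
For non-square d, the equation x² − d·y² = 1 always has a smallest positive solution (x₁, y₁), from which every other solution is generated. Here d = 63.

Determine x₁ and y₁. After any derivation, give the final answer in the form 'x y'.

d=63: √d = [7; 1,14] (ℓ=2, even), read p_1/q_1
i=0: a=7 ⇒ p=7, q=1
i=1: a=1 ⇒ p=8, q=1
(x₁, y₁) = (8, 1);  8² − 63·1² = 1 ✓

8 1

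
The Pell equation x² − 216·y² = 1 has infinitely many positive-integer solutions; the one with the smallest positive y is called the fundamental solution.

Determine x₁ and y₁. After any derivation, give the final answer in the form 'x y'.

[14; 1,2,3,2,1,28] for √216; ℓ=6 ⇒ convergent index 5
a_0=14:  p_0=14·1+0=14,  q_0=14·0+1=1
a_1=1:  p_1=1·14+1=15,  q_1=1·1+0=1
a_2=2:  p_2=2·15+14=44,  q_2=2·1+1=3
a_3=3:  p_3=3·44+15=147,  q_3=3·3+1=10
a_4=2:  p_4=2·147+44=338,  q_4=2·10+3=23
a_5=1:  p_5=1·338+147=485,  q_5=1·23+10=33
(x₁, y₁) = (485, 33);  485² − 216·33² = 1 ✓

485 33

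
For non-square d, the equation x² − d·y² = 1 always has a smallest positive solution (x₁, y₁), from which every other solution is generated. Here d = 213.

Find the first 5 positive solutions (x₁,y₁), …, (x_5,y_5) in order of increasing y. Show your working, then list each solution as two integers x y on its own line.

[14; 1,1,2,6,1,8,1,6,2,1,1,28] for √213; ℓ=12 ⇒ convergent index 11
step 0: (14, 1)  from 14·(1,0) + (0,1)
step 1: (15, 1)  from 1·(14,1) + (1,0)
…
step 3: (73, 5)  from 2·(29,2) + (15,1)
step 4: (467, 32)  from 6·(73,5) + (29,2)
step 5: (540, 37)  from 1·(467,32) + (73,5)
…
step 8: (36749, 2518)  from 6·(5327,365) + (4787,328)
step 9: (78825, 5401)  from 2·(36749,2518) + (5327,365)
step 10: (115574, 7919)  from 1·(78825,5401) + (36749,2518)
step 11: (194399, 13320)  from 1·(115574,7919) + (78825,5401)
(x₁, y₁) = (194399, 13320);  194399² − 213·13320² = 1 ✓
n=2: (194399,13320)∘(194399,13320) = (194399·194399+213·13320·13320, 194399·13320+13320·194399) = (75581942401,5178789360)
n=3: (75581942401,5178789360)∘(194399,13320) = (194399·75581942401+213·13320·5178789360, 194399·5178789360+13320·75581942401) = (29386108041429599,2013502945575960)
n=4: (29386108041429599,2013502945575960)∘(194399,13320) = (194399·29386108041429599+213·13320·2013502945575960, 194399·2013502945575960+13320·29386108041429599) = (11425260034216163289601,782845918228863306720)
n=5: (11425260034216163289601,782845918228863306720)∘(194399,13320) = (194399·11425260034216163289601+213·13320·782845918228863306720, 194399·782845918228863306720+13320·11425260034216163289601) = (4442118250753789746628859999,304368927313532092980546600)

194399 13320
75581942401 5178789360
29386108041429599 2013502945575960
11425260034216163289601 782845918228863306720
4442118250753789746628859999 304368927313532092980546600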